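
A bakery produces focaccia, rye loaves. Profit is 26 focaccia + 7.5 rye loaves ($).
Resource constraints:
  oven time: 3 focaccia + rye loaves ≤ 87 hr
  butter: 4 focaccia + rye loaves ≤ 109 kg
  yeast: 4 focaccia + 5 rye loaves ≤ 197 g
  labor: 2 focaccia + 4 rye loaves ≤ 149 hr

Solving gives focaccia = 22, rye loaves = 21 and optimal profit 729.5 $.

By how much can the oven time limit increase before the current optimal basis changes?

0.25

Binding constraints: oven time, butter. The basis is B = [[3,1],[4,1]] with det -1.
Per unit increase in oven time, x* moves by d = (-1, 4).
The basis stays optimal until yeast becomes binding; allowable increase = 0.25 hr.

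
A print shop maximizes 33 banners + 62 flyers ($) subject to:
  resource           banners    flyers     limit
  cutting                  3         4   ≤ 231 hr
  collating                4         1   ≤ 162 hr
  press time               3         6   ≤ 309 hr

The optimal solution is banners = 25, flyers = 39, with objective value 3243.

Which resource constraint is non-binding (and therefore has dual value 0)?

collating

cutting: 231/231 (binding)
collating: 139/162 (slack 23)
press time: 309/309 (binding)
By complementary slackness, a constraint with positive slack has shadow price 0 → collating.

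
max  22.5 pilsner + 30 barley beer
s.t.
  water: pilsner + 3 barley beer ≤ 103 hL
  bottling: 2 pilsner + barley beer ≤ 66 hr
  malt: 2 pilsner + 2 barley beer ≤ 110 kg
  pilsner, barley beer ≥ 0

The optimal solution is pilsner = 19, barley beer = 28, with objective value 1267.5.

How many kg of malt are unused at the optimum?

16

malt used = 2·19 + 2·28 = 94; slack = 110 − 94 = 16.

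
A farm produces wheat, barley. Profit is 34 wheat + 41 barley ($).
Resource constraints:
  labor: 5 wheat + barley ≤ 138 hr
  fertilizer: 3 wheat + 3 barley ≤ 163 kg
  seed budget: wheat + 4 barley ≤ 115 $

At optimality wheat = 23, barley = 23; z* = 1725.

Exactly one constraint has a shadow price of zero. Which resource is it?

fertilizer

labor: 138/138 (binding)
fertilizer: 138/163 (slack 25)
seed budget: 115/115 (binding)
By complementary slackness, a constraint with positive slack has shadow price 0 → fertilizer.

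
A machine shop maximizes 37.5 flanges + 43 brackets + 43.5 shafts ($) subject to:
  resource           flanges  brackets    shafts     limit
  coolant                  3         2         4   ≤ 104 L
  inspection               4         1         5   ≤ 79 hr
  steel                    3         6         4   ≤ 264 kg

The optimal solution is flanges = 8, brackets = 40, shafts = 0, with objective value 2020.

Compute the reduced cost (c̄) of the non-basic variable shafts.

-6.5

Binding: coolant and steel. Non-binding: inspection (7 unused).
By complementary slackness, y = 0 for the non-binding constraint.
From A_Bᵀ y = c: 3·y_coolant + 3·y_steel = 37.5; 2·y_coolant + 6·y_steel = 43.
This yields shadow prices y_coolant = 8, y_steel = 4.5.
Reduced cost of shafts: c₃ − yᵀa₃ = 43.5 − (8·4 + 4.5·4) = 43.5 − 50 = -6.5.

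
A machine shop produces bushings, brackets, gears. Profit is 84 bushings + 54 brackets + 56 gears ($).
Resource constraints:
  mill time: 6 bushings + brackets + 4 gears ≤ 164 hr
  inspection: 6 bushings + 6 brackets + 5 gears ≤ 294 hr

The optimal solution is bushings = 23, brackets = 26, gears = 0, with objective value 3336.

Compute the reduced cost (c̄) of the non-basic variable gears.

-8

At the optimum: mill time uses 164 of 164 (binding); inspection uses 294 of 294 (binding).
From A_Bᵀ y = c: 6·y_mill time + 6·y_inspection = 84; 1·y_mill time + 6·y_inspection = 54.
This yields shadow prices y_mill time = 6, y_inspection = 8.
Reduced cost of gears: c₃ − yᵀa₃ = 56 − (6·4 + 8·5) = 56 − 64 = -8.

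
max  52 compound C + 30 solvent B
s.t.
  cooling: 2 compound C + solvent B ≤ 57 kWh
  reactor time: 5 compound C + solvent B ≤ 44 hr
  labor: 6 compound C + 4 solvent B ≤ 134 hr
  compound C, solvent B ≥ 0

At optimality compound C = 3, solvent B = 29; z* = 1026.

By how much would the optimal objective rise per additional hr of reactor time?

At the optimum: cooling uses 35 of 57 (slack = 22); reactor time uses 44 of 44 (binding); labor uses 134 of 134 (binding).
Since cooling is not tight, its dual is 0.
Dual feasibility on the basic columns requires 5·y_reactor time + 6·y_labor = 52, 1·y_reactor time + 4·y_labor = 30.
Solving: y_reactor time = 2, y_labor = 7.
Shadow price of reactor time = 2.

2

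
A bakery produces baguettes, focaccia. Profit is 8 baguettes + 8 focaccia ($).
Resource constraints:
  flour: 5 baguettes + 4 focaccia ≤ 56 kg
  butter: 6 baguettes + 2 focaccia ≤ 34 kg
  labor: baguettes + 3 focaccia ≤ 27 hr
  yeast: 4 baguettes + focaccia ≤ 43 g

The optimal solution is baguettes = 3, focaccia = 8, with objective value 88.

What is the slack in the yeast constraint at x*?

23

yeast used = 4·3 + 1·8 = 20; slack = 43 − 20 = 23.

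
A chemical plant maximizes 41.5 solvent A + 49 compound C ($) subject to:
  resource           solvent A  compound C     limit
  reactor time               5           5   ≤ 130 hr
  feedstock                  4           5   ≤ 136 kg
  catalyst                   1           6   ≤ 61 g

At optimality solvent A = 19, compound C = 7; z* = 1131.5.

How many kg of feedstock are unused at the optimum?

feedstock used = 4·19 + 5·7 = 111; slack = 136 − 111 = 25.

25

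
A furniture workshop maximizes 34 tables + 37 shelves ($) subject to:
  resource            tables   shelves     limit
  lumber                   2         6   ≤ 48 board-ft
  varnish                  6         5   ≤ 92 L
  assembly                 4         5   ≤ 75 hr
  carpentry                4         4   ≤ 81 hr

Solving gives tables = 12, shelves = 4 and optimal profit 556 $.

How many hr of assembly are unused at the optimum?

assembly used = 4·12 + 5·4 = 68; slack = 75 − 68 = 7.

7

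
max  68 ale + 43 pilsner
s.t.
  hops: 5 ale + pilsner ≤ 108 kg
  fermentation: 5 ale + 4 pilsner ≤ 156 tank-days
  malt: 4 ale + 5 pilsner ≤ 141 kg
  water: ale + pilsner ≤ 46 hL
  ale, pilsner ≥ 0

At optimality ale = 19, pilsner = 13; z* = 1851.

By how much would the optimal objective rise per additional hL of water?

Check each constraint at x*: hops 108/108 (tight); fermentation 147/156 (slack 9); malt 141/141 (tight); water 32/46 (slack 14).
Since fermentation, water are not tight, their duals are 0.
The binding rows give the dual system: 5·y_hops + 4·y_malt = 68 and 1·y_hops + 5·y_malt = 43.
This yields shadow prices y_hops = 8, y_malt = 7.
Shadow price of water = 0.

0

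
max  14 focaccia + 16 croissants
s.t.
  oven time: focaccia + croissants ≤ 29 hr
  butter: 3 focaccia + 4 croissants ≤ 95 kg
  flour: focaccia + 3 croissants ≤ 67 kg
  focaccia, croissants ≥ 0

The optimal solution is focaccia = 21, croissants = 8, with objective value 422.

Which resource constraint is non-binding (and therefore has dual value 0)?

oven time: 29/29 (binding)
butter: 95/95 (binding)
flour: 45/67 (slack 22)
By complementary slackness, a constraint with positive slack has shadow price 0 → flour.

flour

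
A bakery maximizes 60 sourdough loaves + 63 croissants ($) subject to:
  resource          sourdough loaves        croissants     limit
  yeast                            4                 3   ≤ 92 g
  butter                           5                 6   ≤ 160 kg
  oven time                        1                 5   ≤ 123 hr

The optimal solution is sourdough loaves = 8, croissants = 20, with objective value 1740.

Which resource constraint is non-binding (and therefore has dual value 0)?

oven time

yeast: 92/92 (binding)
butter: 160/160 (binding)
oven time: 108/123 (slack 15)
By complementary slackness, a constraint with positive slack has shadow price 0 → oven time.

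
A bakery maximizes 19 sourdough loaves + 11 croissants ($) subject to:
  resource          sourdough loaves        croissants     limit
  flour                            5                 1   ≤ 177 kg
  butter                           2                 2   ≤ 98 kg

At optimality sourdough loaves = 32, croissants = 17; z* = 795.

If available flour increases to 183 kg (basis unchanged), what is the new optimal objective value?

807

At the optimum: flour uses 177 of 177 (binding); butter uses 98 of 98 (binding).
From A_Bᵀ y = c: 5·y_flour + 2·y_butter = 19; 1·y_flour + 2·y_butter = 11.
Solving: y_flour = 2, y_butter = 4.5.
Δz = y_flour·Δb = 2 × (6) = 12, so new z* = 795 + 12 = 807.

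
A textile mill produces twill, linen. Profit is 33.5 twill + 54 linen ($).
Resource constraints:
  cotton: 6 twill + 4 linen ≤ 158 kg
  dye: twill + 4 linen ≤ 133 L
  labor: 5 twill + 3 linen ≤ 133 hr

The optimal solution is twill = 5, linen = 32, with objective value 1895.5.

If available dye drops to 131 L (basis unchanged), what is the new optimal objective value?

Binding: cotton and dye. Non-binding: labor (12 unused).
Since labor is not tight, its dual is 0.
Dual feasibility on the basic columns requires 6·y_cotton + 1·y_dye = 33.5, 4·y_cotton + 4·y_dye = 54.
Solving: y_cotton = 4, y_dye = 9.5.
Δz = y_dye·Δb = 9.5 × (-2) = -19, so new z* = 1895.5 − 19 = 1876.5.

1876.5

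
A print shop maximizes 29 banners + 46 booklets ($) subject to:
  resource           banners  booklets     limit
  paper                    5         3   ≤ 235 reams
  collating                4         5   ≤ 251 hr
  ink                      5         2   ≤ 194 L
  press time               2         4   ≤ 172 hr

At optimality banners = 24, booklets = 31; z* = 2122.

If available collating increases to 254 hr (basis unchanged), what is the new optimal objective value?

Check each constraint at x*: paper 213/235 (slack 22); collating 251/251 (tight); ink 182/194 (slack 12); press time 172/172 (tight).
Slack constraints have shadow price 0 (complementary slackness).
The binding rows give the dual system: 4·y_collating + 2·y_press time = 29 and 5·y_collating + 4·y_press time = 46.
→ y_collating = 4 and y_press time = 6.5.
Δz = y_collating·Δb = 4 × (3) = 12, so new z* = 2122 + 12 = 2134.

2134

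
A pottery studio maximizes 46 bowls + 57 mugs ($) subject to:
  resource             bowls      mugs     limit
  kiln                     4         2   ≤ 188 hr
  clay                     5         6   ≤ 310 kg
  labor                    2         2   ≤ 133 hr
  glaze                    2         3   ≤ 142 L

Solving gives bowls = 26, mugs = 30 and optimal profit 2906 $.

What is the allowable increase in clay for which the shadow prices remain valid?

Binding constraints: clay, glaze. The basis is B = [[5,6],[2,3]] with det 3.
Per unit increase in clay, x* moves by d = (1, -0.6667).
The basis stays optimal until kiln becomes binding; allowable increase = 9 kg.

9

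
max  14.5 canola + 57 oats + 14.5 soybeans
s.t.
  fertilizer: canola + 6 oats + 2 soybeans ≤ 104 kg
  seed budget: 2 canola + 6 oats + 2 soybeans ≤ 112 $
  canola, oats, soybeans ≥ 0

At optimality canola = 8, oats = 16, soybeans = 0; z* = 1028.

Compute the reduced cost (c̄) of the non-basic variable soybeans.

-4.5

Check each constraint at x*: fertilizer 104/104 (tight); seed budget 112/112 (tight).
The binding rows give the dual system: 1·y_fertilizer + 2·y_seed budget = 14.5 and 6·y_fertilizer + 6·y_seed budget = 57.
Solving: y_fertilizer = 4.5, y_seed budget = 5.
Reduced cost of soybeans: c₃ − yᵀa₃ = 14.5 − (4.5·2 + 5·2) = 14.5 − 19 = -4.5.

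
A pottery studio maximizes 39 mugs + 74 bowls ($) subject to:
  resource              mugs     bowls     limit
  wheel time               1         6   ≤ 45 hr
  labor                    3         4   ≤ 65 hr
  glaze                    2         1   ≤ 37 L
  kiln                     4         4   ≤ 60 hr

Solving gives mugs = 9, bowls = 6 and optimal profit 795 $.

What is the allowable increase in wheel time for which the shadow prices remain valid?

Binding constraints: wheel time, kiln. The basis is B = [[1,6],[4,4]] with det -20.
Per unit increase in wheel time, x* moves by d = (-0.2, 0.2).
The basis stays optimal until mugs reaches 0; allowable increase = 45 hr.

45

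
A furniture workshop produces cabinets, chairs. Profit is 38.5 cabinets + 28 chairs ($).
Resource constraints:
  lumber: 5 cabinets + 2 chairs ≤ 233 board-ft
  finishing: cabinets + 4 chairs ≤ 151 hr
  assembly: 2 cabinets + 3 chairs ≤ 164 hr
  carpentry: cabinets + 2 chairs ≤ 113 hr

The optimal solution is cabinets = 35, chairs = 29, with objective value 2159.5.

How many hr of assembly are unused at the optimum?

7

assembly used = 2·35 + 3·29 = 157; slack = 164 − 157 = 7.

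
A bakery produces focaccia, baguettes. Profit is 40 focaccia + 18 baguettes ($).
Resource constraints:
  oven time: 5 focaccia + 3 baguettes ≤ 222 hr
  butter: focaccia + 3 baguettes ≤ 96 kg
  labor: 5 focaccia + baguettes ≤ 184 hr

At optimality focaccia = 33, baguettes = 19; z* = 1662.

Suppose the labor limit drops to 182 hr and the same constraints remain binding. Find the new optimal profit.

1656

Binding: oven time and labor. Non-binding: butter (6 unused).
Since butter is not tight, its dual is 0.
From A_Bᵀ y = c: 5·y_oven time + 5·y_labor = 40; 3·y_oven time + 1·y_labor = 18.
Solving: y_oven time = 5, y_labor = 3.
Δz = y_labor·Δb = 3 × (-2) = -6, so new z* = 1662 − 6 = 1656.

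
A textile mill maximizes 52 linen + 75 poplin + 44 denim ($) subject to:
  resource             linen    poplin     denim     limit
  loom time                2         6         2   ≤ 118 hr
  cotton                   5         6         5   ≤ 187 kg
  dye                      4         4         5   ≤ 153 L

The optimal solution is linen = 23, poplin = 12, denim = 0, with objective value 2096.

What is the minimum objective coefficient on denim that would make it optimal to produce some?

52

Binding: loom time and cotton. Non-binding: dye (13 unused).
By complementary slackness, y = 0 for the non-binding constraint.
From A_Bᵀ y = c: 2·y_loom time + 5·y_cotton = 52; 6·y_loom time + 6·y_cotton = 75.
Solving: y_loom time = 3.5, y_cotton = 9.
denim enters the basis when its profit ≥ yᵀa₃ = 3.5·2 + 9·5 = 52.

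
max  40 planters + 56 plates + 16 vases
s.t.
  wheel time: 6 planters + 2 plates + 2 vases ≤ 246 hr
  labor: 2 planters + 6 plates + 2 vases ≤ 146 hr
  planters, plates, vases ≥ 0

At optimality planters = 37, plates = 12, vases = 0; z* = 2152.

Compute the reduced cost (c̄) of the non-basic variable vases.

Both wheel time and labor are binding at x*.
Dual feasibility on the basic columns requires 6·y_wheel time + 2·y_labor = 40, 2·y_wheel time + 6·y_labor = 56.
Solving: y_wheel time = 4, y_labor = 8.
Reduced cost of vases: c₃ − yᵀa₃ = 16 − (4·2 + 8·2) = 16 − 24 = -8.

-8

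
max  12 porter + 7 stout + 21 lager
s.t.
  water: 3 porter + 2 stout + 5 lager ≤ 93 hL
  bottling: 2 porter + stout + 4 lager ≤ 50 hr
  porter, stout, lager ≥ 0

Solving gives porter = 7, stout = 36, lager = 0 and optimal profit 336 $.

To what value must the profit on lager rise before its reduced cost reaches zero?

22

Check each constraint at x*: water 93/93 (tight); bottling 50/50 (tight).
The binding rows give the dual system: 3·y_water + 2·y_bottling = 12 and 2·y_water + 1·y_bottling = 7.
This yields shadow prices y_water = 2, y_bottling = 3.
lager enters the basis when its profit ≥ yᵀa₃ = 2·5 + 3·4 = 22.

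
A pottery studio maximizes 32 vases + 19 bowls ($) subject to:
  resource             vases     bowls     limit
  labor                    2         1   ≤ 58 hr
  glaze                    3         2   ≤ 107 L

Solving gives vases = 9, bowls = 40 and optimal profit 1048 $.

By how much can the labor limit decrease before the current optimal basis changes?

Binding constraints: labor, glaze. The basis is B = [[2,1],[3,2]] with det 1.
Per unit decrease in labor, x* moves by d = (-2, 3).
The basis stays optimal until vases reaches 0; allowable decrease = 4.5 hr.

4.5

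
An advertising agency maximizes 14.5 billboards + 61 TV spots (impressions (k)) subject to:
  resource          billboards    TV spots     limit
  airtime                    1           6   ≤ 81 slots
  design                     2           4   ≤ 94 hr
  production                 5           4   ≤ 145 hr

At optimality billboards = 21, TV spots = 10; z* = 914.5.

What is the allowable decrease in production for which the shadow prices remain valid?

91

Binding constraints: airtime, production. The basis is B = [[1,6],[5,4]] with det -26.
Per unit decrease in production, x* moves by d = (-0.2308, 0.0385).
The basis stays optimal until billboards reaches 0; allowable decrease = 91 hr.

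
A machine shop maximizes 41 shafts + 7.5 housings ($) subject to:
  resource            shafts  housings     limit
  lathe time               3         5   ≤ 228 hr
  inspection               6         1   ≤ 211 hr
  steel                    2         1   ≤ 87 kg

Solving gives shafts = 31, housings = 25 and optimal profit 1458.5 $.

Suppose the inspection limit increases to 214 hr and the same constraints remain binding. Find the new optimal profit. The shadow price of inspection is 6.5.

Δb = 3, so new z* = 1458.5 + (6.5)·(3) = 1458.5 + 19.5 = 1478.

1478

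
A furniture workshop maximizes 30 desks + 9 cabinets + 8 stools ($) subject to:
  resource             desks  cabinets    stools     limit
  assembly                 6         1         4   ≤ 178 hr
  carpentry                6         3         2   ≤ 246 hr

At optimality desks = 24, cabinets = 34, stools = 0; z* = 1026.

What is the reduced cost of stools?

-8

Check each constraint at x*: assembly 178/178 (tight); carpentry 246/246 (tight).
Dual feasibility on the basic columns requires 6·y_assembly + 6·y_carpentry = 30, 1·y_assembly + 3·y_carpentry = 9.
This yields shadow prices y_assembly = 3, y_carpentry = 2.
Reduced cost of stools: c₃ − yᵀa₃ = 8 − (3·4 + 2·2) = 8 − 16 = -8.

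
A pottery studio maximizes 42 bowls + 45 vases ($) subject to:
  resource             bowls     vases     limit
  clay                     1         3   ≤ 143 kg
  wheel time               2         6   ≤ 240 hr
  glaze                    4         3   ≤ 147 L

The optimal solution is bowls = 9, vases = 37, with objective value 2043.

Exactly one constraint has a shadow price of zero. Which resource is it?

clay: 120/143 (slack 23)
wheel time: 240/240 (binding)
glaze: 147/147 (binding)
By complementary slackness, a constraint with positive slack has shadow price 0 → clay.

clay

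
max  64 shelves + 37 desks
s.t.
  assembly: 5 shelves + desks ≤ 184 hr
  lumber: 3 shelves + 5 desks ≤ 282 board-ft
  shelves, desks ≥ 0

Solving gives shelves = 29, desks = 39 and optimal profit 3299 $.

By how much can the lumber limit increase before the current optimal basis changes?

638

Binding constraints: assembly, lumber. The basis is B = [[5,1],[3,5]] with det 22.
Per unit increase in lumber, x* moves by d = (-0.0455, 0.2273).
The basis stays optimal until shelves reaches 0; allowable increase = 638 board-ft.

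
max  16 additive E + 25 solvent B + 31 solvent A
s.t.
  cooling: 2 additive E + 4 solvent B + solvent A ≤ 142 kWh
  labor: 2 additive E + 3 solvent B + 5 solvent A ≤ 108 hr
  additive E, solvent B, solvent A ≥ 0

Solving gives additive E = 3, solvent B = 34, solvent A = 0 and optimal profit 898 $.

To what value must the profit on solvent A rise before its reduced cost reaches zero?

36

At the optimum: cooling uses 142 of 142 (binding); labor uses 108 of 108 (binding).
The binding rows give the dual system: 2·y_cooling + 2·y_labor = 16 and 4·y_cooling + 3·y_labor = 25.
→ y_cooling = 1 and y_labor = 7.
solvent A enters the basis when its profit ≥ yᵀa₃ = 1·1 + 7·5 = 36.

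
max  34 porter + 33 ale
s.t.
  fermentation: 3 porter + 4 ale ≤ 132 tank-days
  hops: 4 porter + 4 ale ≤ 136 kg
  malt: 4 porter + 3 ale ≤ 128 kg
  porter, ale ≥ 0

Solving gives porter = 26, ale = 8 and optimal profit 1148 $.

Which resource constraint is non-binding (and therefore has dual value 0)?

fermentation: 110/132 (slack 22)
hops: 136/136 (binding)
malt: 128/128 (binding)
By complementary slackness, a constraint with positive slack has shadow price 0 → fermentation.

fermentation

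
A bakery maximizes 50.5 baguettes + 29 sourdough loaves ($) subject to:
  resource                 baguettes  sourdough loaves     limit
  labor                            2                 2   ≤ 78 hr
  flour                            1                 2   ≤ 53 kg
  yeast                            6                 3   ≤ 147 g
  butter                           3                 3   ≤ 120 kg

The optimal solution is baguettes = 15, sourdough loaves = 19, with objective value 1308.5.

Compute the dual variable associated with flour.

At the optimum: labor uses 68 of 78 (slack = 10); flour uses 53 of 53 (binding); yeast uses 147 of 147 (binding); butter uses 102 of 120 (slack = 18).
Since labor, butter are not tight, their duals are 0.
The binding rows give the dual system: 1·y_flour + 6·y_yeast = 50.5 and 2·y_flour + 3·y_yeast = 29.
This yields shadow prices y_flour = 2.5, y_yeast = 8.
Shadow price of flour = 2.5.

2.5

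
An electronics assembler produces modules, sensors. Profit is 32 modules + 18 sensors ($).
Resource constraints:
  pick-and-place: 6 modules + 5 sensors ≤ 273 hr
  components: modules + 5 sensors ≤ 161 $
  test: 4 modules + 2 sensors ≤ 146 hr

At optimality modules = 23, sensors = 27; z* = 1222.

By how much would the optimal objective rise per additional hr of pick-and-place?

1

Binding: pick-and-place and test. Non-binding: components (3 unused).
By complementary slackness, y = 0 for the non-binding constraint.
Dual feasibility on the basic columns requires 6·y_pick-and-place + 4·y_test = 32, 5·y_pick-and-place + 2·y_test = 18.
This yields shadow prices y_pick-and-place = 1, y_test = 6.5.
Shadow price of pick-and-place = 1.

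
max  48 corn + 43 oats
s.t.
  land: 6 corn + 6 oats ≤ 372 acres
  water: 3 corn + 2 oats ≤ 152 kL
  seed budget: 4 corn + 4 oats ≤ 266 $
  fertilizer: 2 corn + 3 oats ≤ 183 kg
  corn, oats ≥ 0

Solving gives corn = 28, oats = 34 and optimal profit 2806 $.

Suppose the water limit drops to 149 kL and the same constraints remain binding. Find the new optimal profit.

Check each constraint at x*: land 372/372 (tight); water 152/152 (tight); seed budget 248/266 (slack 18); fertilizer 158/183 (slack 25).
By complementary slackness, y = 0 for the non-binding constraints.
From A_Bᵀ y = c: 6·y_land + 3·y_water = 48; 6·y_land + 2·y_water = 43.
→ y_land = 5.5 and y_water = 5.
Δz = y_water·Δb = 5 × (-3) = -15, so new z* = 2806 − 15 = 2791.

2791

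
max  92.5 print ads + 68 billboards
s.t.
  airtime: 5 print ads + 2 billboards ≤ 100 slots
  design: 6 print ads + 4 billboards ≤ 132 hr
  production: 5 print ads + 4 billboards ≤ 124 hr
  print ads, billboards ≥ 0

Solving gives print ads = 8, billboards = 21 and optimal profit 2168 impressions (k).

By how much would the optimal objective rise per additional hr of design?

Binding: design and production. Non-binding: airtime (18 unused).
By complementary slackness, y = 0 for the non-binding constraint.
Dual feasibility on the basic columns requires 6·y_design + 5·y_production = 92.5, 4·y_design + 4·y_production = 68.
Solving: y_design = 7.5, y_production = 9.5.
Shadow price of design = 7.5.

7.5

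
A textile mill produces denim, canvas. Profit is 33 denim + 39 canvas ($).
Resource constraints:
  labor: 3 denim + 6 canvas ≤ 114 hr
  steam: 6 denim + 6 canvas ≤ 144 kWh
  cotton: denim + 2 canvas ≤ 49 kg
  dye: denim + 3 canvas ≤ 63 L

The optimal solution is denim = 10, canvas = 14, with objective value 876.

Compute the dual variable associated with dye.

Check each constraint at x*: labor 114/114 (tight); steam 144/144 (tight); cotton 38/49 (slack 11); dye 52/63 (slack 11).
Since cotton, dye are not tight, their duals are 0.
From A_Bᵀ y = c: 3·y_labor + 6·y_steam = 33; 6·y_labor + 6·y_steam = 39.
This yields shadow prices y_labor = 2, y_steam = 4.5.
Shadow price of dye = 0.

0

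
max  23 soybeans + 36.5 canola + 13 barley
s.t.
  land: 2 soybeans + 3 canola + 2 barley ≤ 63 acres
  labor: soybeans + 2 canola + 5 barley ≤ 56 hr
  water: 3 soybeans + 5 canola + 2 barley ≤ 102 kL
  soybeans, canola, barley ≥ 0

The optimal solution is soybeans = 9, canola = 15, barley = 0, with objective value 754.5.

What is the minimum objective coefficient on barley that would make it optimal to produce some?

At the optimum: land uses 63 of 63 (binding); labor uses 39 of 56 (slack = 17); water uses 102 of 102 (binding).
Since labor is not tight, its dual is 0.
Dual feasibility on the basic columns requires 2·y_land + 3·y_water = 23, 3·y_land + 5·y_water = 36.5.
→ y_land = 5.5 and y_water = 4.
barley enters the basis when its profit ≥ yᵀa₃ = 5.5·2 + 4·2 = 19.

19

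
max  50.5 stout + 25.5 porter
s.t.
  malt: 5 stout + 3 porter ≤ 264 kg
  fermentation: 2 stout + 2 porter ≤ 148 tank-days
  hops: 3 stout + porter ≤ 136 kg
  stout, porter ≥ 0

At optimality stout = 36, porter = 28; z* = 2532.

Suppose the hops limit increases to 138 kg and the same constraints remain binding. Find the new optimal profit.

Binding: malt and hops. Non-binding: fermentation (20 unused).
By complementary slackness, y = 0 for the non-binding constraint.
From A_Bᵀ y = c: 5·y_malt + 3·y_hops = 50.5; 3·y_malt + 1·y_hops = 25.5.
Solving: y_malt = 6.5, y_hops = 6.
Δz = y_hops·Δb = 6 × (2) = 12, so new z* = 2532 + 12 = 2544.

2544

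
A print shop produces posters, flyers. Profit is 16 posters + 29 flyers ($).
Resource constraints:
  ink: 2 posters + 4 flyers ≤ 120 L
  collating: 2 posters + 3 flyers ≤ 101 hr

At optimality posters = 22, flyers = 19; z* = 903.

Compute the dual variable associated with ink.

5

At the optimum: ink uses 120 of 120 (binding); collating uses 101 of 101 (binding).
Dual feasibility on the basic columns requires 2·y_ink + 2·y_collating = 16, 4·y_ink + 3·y_collating = 29.
→ y_ink = 5 and y_collating = 3.
Shadow price of ink = 5.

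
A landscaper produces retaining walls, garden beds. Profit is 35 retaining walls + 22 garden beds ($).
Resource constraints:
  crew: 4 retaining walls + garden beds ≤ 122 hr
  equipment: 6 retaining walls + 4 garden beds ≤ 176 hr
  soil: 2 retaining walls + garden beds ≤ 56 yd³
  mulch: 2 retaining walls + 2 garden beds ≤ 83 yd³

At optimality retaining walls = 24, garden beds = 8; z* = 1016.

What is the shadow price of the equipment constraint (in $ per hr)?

At the optimum: crew uses 104 of 122 (slack = 18); equipment uses 176 of 176 (binding); soil uses 56 of 56 (binding); mulch uses 64 of 83 (slack = 19).
By complementary slackness, y = 0 for the non-binding constraints.
Dual feasibility on the basic columns requires 6·y_equipment + 2·y_soil = 35, 4·y_equipment + 1·y_soil = 22.
→ y_equipment = 4.5 and y_soil = 4.
Shadow price of equipment = 4.5.

4.5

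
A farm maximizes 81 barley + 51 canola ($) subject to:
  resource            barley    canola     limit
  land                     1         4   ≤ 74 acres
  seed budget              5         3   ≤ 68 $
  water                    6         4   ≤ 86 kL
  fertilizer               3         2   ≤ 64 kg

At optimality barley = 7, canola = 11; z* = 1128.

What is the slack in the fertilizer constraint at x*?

21

fertilizer used = 3·7 + 2·11 = 43; slack = 64 − 43 = 21.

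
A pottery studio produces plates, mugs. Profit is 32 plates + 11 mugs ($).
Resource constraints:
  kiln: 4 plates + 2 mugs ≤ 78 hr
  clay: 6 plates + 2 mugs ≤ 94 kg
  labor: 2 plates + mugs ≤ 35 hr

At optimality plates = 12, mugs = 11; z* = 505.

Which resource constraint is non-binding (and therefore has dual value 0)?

kiln: 70/78 (slack 8)
clay: 94/94 (binding)
labor: 35/35 (binding)
By complementary slackness, a constraint with positive slack has shadow price 0 → kiln.

kiln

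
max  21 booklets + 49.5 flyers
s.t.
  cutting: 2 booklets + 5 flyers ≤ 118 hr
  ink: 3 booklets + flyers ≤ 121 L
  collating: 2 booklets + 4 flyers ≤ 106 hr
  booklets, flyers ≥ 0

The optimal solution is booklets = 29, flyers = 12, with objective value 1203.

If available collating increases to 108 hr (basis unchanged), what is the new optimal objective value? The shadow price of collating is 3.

Δb = 2, so new z* = 1203 + (3)·(2) = 1203 + 6 = 1209.

1209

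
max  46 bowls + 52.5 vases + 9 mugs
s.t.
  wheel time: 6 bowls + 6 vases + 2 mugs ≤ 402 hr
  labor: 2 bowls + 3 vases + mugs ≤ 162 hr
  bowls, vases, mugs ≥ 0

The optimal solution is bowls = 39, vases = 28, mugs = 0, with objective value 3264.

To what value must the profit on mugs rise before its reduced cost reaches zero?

17.5

At the optimum: wheel time uses 402 of 402 (binding); labor uses 162 of 162 (binding).
Dual feasibility on the basic columns requires 6·y_wheel time + 2·y_labor = 46, 6·y_wheel time + 3·y_labor = 52.5.
Solving: y_wheel time = 5.5, y_labor = 6.5.
mugs enters the basis when its profit ≥ yᵀa₃ = 5.5·2 + 6.5·1 = 17.5.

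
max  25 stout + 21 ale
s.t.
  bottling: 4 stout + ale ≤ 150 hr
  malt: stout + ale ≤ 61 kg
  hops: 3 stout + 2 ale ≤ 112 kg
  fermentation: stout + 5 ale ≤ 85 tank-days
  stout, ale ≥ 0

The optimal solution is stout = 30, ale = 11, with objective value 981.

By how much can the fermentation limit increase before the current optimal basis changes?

195

Binding constraints: hops, fermentation. The basis is B = [[3,2],[1,5]] with det 13.
Per unit increase in fermentation, x* moves by d = (-0.1538, 0.2308).
The basis stays optimal until stout reaches 0; allowable increase = 195 tank-days.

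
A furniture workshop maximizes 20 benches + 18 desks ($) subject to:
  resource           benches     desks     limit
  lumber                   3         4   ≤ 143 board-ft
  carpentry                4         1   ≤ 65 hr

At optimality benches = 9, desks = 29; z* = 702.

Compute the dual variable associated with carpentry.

At the optimum: lumber uses 143 of 143 (binding); carpentry uses 65 of 65 (binding).
Dual feasibility on the basic columns requires 3·y_lumber + 4·y_carpentry = 20, 4·y_lumber + 1·y_carpentry = 18.
This yields shadow prices y_lumber = 4, y_carpentry = 2.
Shadow price of carpentry = 2.

2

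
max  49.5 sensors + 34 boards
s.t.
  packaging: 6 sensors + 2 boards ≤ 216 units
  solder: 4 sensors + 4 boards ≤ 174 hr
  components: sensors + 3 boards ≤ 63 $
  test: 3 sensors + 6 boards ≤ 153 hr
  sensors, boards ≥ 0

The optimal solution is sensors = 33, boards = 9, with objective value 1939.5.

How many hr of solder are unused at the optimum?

6

solder used = 4·33 + 4·9 = 168; slack = 174 − 168 = 6.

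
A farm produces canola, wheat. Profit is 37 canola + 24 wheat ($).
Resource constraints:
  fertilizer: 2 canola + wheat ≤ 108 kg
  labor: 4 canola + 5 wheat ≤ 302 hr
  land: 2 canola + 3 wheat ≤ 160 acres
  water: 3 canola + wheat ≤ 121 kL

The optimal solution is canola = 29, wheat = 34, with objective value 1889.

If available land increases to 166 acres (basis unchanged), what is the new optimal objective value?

1919

Check each constraint at x*: fertilizer 92/108 (slack 16); labor 286/302 (slack 16); land 160/160 (tight); water 121/121 (tight).
Slack constraints have shadow price 0 (complementary slackness).
The binding rows give the dual system: 2·y_land + 3·y_water = 37 and 3·y_land + 1·y_water = 24.
Solving: y_land = 5, y_water = 9.
Δz = y_land·Δb = 5 × (6) = 30, so new z* = 1889 + 30 = 1919.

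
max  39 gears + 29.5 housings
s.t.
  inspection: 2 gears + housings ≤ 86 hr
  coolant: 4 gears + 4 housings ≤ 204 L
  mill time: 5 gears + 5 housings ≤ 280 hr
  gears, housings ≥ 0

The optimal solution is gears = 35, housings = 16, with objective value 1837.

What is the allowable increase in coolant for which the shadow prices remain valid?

Binding constraints: inspection, coolant. The basis is B = [[2,1],[4,4]] with det 4.
Per unit increase in coolant, x* moves by d = (-0.25, 0.5).
The basis stays optimal until mill time becomes binding; allowable increase = 20 L.

20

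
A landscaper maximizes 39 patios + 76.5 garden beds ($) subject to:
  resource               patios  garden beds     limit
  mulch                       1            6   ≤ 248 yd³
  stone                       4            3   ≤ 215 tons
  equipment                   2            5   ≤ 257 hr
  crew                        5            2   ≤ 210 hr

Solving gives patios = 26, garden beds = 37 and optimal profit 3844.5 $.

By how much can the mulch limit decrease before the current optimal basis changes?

Binding constraints: mulch, stone. The basis is B = [[1,6],[4,3]] with det -21.
Per unit decrease in mulch, x* moves by d = (0.1429, -0.1905).
The basis stays optimal until crew becomes binding; allowable decrease = 18 yd³.

18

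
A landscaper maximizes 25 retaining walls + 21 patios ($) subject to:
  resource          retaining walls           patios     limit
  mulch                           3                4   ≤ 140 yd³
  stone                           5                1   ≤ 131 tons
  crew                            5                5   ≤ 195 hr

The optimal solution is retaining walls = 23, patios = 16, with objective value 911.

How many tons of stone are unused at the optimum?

stone used = 5·23 + 1·16 = 131; slack = 131 − 131 = 0.

0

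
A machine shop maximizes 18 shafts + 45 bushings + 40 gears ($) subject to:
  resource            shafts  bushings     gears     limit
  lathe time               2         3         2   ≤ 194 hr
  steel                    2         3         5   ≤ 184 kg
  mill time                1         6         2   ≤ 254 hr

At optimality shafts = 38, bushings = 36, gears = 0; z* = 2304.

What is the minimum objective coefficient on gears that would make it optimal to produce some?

Binding: steel and mill time. Non-binding: lathe time (10 unused).
Slack constraints have shadow price 0 (complementary slackness).
The binding rows give the dual system: 2·y_steel + 1·y_mill time = 18 and 3·y_steel + 6·y_mill time = 45.
Solving: y_steel = 7, y_mill time = 4.
gears enters the basis when its profit ≥ yᵀa₃ = 7·5 + 4·2 = 43.

43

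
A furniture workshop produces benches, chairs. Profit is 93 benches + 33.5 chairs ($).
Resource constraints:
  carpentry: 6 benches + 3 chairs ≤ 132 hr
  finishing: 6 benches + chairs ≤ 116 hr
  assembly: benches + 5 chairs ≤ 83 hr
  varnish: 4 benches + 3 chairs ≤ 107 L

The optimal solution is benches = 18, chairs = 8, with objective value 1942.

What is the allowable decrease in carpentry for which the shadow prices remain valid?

Binding constraints: carpentry, finishing. The basis is B = [[6,3],[6,1]] with det -12.
Per unit decrease in carpentry, x* moves by d = (0.0833, -0.5).
The basis stays optimal until chairs reaches 0; allowable decrease = 16 hr.

16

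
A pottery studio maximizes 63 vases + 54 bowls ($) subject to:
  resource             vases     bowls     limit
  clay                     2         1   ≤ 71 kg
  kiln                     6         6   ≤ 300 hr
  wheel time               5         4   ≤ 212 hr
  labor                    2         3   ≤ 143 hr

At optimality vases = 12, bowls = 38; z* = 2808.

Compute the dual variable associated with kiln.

3

Check each constraint at x*: clay 62/71 (slack 9); kiln 300/300 (tight); wheel time 212/212 (tight); labor 138/143 (slack 5).
Slack constraints have shadow price 0 (complementary slackness).
The binding rows give the dual system: 6·y_kiln + 5·y_wheel time = 63 and 6·y_kiln + 4·y_wheel time = 54.
This yields shadow prices y_kiln = 3, y_wheel time = 9.
Shadow price of kiln = 3.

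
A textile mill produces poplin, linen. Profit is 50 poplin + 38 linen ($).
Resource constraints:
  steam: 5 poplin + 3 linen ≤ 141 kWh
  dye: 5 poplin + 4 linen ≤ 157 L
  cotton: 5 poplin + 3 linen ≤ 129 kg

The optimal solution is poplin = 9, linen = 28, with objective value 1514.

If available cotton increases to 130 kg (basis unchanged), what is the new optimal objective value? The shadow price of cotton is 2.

Δb = 1, so new z* = 1514 + (2)·(1) = 1514 + 2 = 1516.

1516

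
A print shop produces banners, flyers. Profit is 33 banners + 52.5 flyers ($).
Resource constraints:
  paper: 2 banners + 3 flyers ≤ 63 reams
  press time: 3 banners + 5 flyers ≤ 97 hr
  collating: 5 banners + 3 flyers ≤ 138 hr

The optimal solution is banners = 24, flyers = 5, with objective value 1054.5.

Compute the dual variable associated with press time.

6

Binding: paper and press time. Non-binding: collating (3 unused).
By complementary slackness, y = 0 for the non-binding constraint.
The binding rows give the dual system: 2·y_paper + 3·y_press time = 33 and 3·y_paper + 5·y_press time = 52.5.
→ y_paper = 7.5 and y_press time = 6.
Shadow price of press time = 6.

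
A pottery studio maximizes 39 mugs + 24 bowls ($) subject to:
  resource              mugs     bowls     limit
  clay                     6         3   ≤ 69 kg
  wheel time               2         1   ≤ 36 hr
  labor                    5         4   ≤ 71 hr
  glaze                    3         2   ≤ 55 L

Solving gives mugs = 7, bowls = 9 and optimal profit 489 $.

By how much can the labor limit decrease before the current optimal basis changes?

Binding constraints: clay, labor. The basis is B = [[6,3],[5,4]] with det 9.
Per unit decrease in labor, x* moves by d = (0.3333, -0.6667).
The basis stays optimal until bowls reaches 0; allowable decrease = 13.5 hr.

13.5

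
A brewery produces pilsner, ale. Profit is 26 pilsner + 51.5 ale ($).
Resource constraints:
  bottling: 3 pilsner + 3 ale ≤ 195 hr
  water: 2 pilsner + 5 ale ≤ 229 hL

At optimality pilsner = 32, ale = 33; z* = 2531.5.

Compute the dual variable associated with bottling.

3

Check each constraint at x*: bottling 195/195 (tight); water 229/229 (tight).
From A_Bᵀ y = c: 3·y_bottling + 2·y_water = 26; 3·y_bottling + 5·y_water = 51.5.
This yields shadow prices y_bottling = 3, y_water = 8.5.
Shadow price of bottling = 3.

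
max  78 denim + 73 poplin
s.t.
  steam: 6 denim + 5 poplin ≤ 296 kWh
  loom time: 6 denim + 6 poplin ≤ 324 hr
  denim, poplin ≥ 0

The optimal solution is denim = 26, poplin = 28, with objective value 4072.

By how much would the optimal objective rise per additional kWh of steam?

5

At the optimum: steam uses 296 of 296 (binding); loom time uses 324 of 324 (binding).
From A_Bᵀ y = c: 6·y_steam + 6·y_loom time = 78; 5·y_steam + 6·y_loom time = 73.
→ y_steam = 5 and y_loom time = 8.
Shadow price of steam = 5.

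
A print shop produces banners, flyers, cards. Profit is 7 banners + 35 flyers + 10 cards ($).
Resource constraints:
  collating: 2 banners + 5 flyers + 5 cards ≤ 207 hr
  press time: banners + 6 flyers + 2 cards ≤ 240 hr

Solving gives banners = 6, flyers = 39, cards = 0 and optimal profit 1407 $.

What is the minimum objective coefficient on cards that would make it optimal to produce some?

15

At the optimum: collating uses 207 of 207 (binding); press time uses 240 of 240 (binding).
Dual feasibility on the basic columns requires 2·y_collating + 1·y_press time = 7, 5·y_collating + 6·y_press time = 35.
This yields shadow prices y_collating = 1, y_press time = 5.
cards enters the basis when its profit ≥ yᵀa₃ = 1·5 + 5·2 = 15.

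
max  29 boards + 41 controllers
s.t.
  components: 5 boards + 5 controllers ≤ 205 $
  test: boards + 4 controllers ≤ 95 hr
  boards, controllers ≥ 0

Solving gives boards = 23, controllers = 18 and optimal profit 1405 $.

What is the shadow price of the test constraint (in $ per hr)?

4

Both components and test are binding at x*.
From A_Bᵀ y = c: 5·y_components + 1·y_test = 29; 5·y_components + 4·y_test = 41.
Solving: y_components = 5, y_test = 4.
Shadow price of test = 4.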